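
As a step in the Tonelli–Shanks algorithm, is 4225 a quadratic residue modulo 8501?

4225 ≡ 1 (mod 4), so quadratic reciprocity gives (4225/8501) = (8501/4225). Reduce: 8501 ≡ 51 (mod 4225). Now have (51/4225).
4225 ≡ 1 (mod 4), so quadratic reciprocity gives (51/4225) = (4225/51). Reduce: 4225 ≡ 43 (mod 51). Now have (43/51).
Both 43 ≡ 3 and 51 ≡ 3 (mod 4), so reciprocity gives (43/51) = -(51/43). Reduce: 51 ≡ 8 (mod 43). Now have -(8/43).
Factor out 2: 8 = 2^3. Since 43 ≡ 3 (mod 8), (2/43) = -1, and (2/43)^3 = -1. Now have (1/43).
(1/43) = 1. Collecting the sign factors: 1.
(4225/8501) = 1, and 8501 is prime, so 4225 is a quadratic residue mod 8501.

yes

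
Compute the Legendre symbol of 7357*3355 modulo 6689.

By multiplicativity, (7357·3355/6689) = (7357/6689)·(3355/6689).
First factor (7357/6689):
Reduce the numerator: 7357 ≡ 668 (mod 6689), so (7357/6689) = (668/6689).
Factor out 2: 668 = 2^2·167. Since 6689 ≡ 1 (mod 8), (2/6689) = +1, and (2/6689)^2 = +1. Now have (167/6689).
6689 ≡ 1 (mod 4), so quadratic reciprocity gives (167/6689) = (6689/167). Reduce: 6689 ≡ 9 (mod 167). Now have (9/167).
9 ≡ 1 (mod 4), so quadratic reciprocity gives (9/167) = (167/9). Reduce: 167 ≡ 5 (mod 9). Now have (5/9).
5 ≡ 1 (mod 4), so quadratic reciprocity gives (5/9) = (9/5). Reduce: 9 ≡ 4 (mod 5). Now have (4/5).
Factor out 2: 4 = 2^2. Since 5 ≡ 5 (mod 8), (2/5) = -1, and (2/5)^2 = +1. Now have (1/5).
(1/5) = 1. Collecting the sign factors: 1.
Second factor (3355/6689):
6689 ≡ 1 (mod 4), so quadratic reciprocity gives (3355/6689) = (6689/3355). Reduce: 6689 ≡ 3334 (mod 3355). Now have (3334/3355).
Factor out 2: 3334 = 2·1667. Since 3355 ≡ 3 (mod 8), (2/3355) = -1. Now have -(1667/3355).
Both 1667 ≡ 3 and 3355 ≡ 3 (mod 4), so reciprocity gives (1667/3355) = -(3355/1667). Reduce: 3355 ≡ 21 (mod 1667). Now have (21/1667).
21 ≡ 1 (mod 4), so quadratic reciprocity gives (21/1667) = (1667/21). Reduce: 1667 ≡ 8 (mod 21). Now have (8/21).
Factor out 2: 8 = 2^3. Since 21 ≡ 5 (mod 8), (2/21) = -1, and (2/21)^3 = -1. Now have -(1/21).
(1/21) = 1. Collecting the sign factors: -1.
Product: (1)·(-1) = -1.

-1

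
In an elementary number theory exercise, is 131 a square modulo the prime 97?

(131/97)
  = (34/97)    [131 ≡ 34 mod 97]
  = (17/97)    [97 ≡ 1 mod 8 ⇒ (2/97) = +1]
  = (97/17)    [QR: 17 ≡ 1 mod 4, sign kept]
  = (12/17)    [97 ≡ 12 mod 17]
  = (3/17)    [17 ≡ 1 mod 8 ⇒ (2/17)^2 = +1]
  = (17/3)    [QR: 17 ≡ 1 mod 4, sign kept]
  = (2/3)    [17 ≡ 2 mod 3]
  = -(1/3)    [3 ≡ 3 mod 8 ⇒ (2/3) = -1]
  = -1    [(1/3) = 1]
The Legendre symbol is -1, so x^2 ≡ 131 (mod 97) has no solution.

no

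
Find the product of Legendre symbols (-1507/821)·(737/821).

By multiplicativity, (-1507·737/821) = (-1507/821)·(737/821).
First factor (-1507/821):
Pull out -1: (-1507/821) = (-1/821)·(1507/821). Since 821 ≡ 1 (mod 4), (-1/821) = +1. Now have (1507/821).
Reduce the numerator: 1507 ≡ 686 (mod 821), so (1507/821) = (686/821).
Factor out 2: 686 = 2·343. Since 821 ≡ 5 (mod 8), (2/821) = -1. Now have -(343/821).
821 ≡ 1 (mod 4), so quadratic reciprocity gives (343/821) = (821/343). Reduce: 821 ≡ 135 (mod 343). Now have -(135/343).
Both 135 ≡ 3 and 343 ≡ 3 (mod 4), so reciprocity gives (135/343) = -(343/135). Reduce: 343 ≡ 73 (mod 135). Now have (73/135).
73 ≡ 1 (mod 4), so quadratic reciprocity gives (73/135) = (135/73). Reduce: 135 ≡ 62 (mod 73). Now have (62/73).
Factor out 2: 62 = 2·31. Since 73 ≡ 1 (mod 8), (2/73) = +1. Now have (31/73).
73 ≡ 1 (mod 4), so quadratic reciprocity gives (31/73) = (73/31). Reduce: 73 ≡ 11 (mod 31). Now have (11/31).
Both 11 ≡ 3 and 31 ≡ 3 (mod 4), so reciprocity gives (11/31) = -(31/11). Reduce: 31 ≡ 9 (mod 11). Now have -(9/11).
9 ≡ 1 (mod 4), so quadratic reciprocity gives (9/11) = (11/9). Reduce: 11 ≡ 2 (mod 9). Now have -(2/9).
Factor out 2: 2 = 2. Since 9 ≡ 1 (mod 8), (2/9) = +1. Now have -(1/9).
(1/9) = 1. Collecting the sign factors: -1.
Second factor (737/821):
737 ≡ 1 (mod 4), so quadratic reciprocity gives (737/821) = (821/737). Reduce: 821 ≡ 84 (mod 737). Now have (84/737).
Factor out 2: 84 = 2^2·21. Since 737 ≡ 1 (mod 8), (2/737) = +1, and (2/737)^2 = +1. Now have (21/737).
21 ≡ 1 (mod 4), so quadratic reciprocity gives (21/737) = (737/21). Reduce: 737 ≡ 2 (mod 21). Now have (2/21).
Factor out 2: 2 = 2. Since 21 ≡ 5 (mod 8), (2/21) = -1. Now have -(1/21).
(1/21) = 1. Collecting the sign factors: -1.
Product: (-1)·(-1) = 1.

1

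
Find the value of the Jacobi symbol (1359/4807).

Both 1359 ≡ 3 and 4807 ≡ 3 (mod 4), so reciprocity gives (1359/4807) = -(4807/1359). Reduce: 4807 ≡ 730 (mod 1359). Now have -(730/1359).
Factor out 2: 730 = 2·365. Since 1359 ≡ 7 (mod 8), (2/1359) = +1. Now have -(365/1359).
365 ≡ 1 (mod 4), so quadratic reciprocity gives (365/1359) = (1359/365). Reduce: 1359 ≡ 264 (mod 365). Now have -(264/365).
Factor out 2: 264 = 2^3·33. Since 365 ≡ 5 (mod 8), (2/365) = -1, and (2/365)^3 = -1. Now have (33/365).
33 ≡ 1 (mod 4), so quadratic reciprocity gives (33/365) = (365/33). Reduce: 365 ≡ 2 (mod 33). Now have (2/33).
Factor out 2: 2 = 2. Since 33 ≡ 1 (mod 8), (2/33) = +1. Now have (1/33).
(1/33) = 1. Collecting the sign factors: 1.

1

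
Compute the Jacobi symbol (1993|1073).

(1993|1073)
  = (920|1073)    [1993 ≡ 920 mod 1073]
  = (115|1073)    [1073 ≡ 1 mod 8 ⇒ (2|1073)^3 = +1]
  = (1073|115)    [QR: 1073 ≡ 1 mod 4, sign kept]
  = (38|115)    [1073 ≡ 38 mod 115]
  = -(19|115)    [115 ≡ 3 mod 8 ⇒ (2|115) = -1]
  = (115|19)    [QR: both ≡ 3 mod 4, sign flips]
  = (1|19)    [115 ≡ 1 mod 19]
  = 1    [(1|19) = 1]

1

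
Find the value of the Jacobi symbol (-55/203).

Pull out -1: (-55/203) = (-1/203)·(55/203). Since 203 ≡ 3 (mod 4), (-1/203) = -1. Now have -(55/203).
Both 55 ≡ 3 and 203 ≡ 3 (mod 4), so reciprocity gives (55/203) = -(203/55). Reduce: 203 ≡ 38 (mod 55). Now have (38/55).
Factor out 2: 38 = 2·19. Since 55 ≡ 7 (mod 8), (2/55) = +1. Now have (19/55).
Both 19 ≡ 3 and 55 ≡ 3 (mod 4), so reciprocity gives (19/55) = -(55/19). Reduce: 55 ≡ 17 (mod 19). Now have -(17/19).
17 ≡ 1 (mod 4), so quadratic reciprocity gives (17/19) = (19/17). Reduce: 19 ≡ 2 (mod 17). Now have -(2/17).
Factor out 2: 2 = 2. Since 17 ≡ 1 (mod 8), (2/17) = +1. Now have -(1/17).
(1/17) = 1. Collecting the sign factors: -1.

-1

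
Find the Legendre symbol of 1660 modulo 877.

Reduce the numerator: 1660 ≡ 783 (mod 877), so (1660/877) = (783/877).
877 ≡ 1 (mod 4), so quadratic reciprocity gives (783/877) = (877/783). Reduce: 877 ≡ 94 (mod 783). Now have (94/783).
Factor out 2: 94 = 2·47. Since 783 ≡ 7 (mod 8), (2/783) = +1. Now have (47/783).
Both 47 ≡ 3 and 783 ≡ 3 (mod 4), so reciprocity gives (47/783) = -(783/47). Reduce: 783 ≡ 31 (mod 47). Now have -(31/47).
Both 31 ≡ 3 and 47 ≡ 3 (mod 4), so reciprocity gives (31/47) = -(47/31). Reduce: 47 ≡ 16 (mod 31). Now have (16/31).
Factor out 2: 16 = 2^4. Since 31 ≡ 7 (mod 8), (2/31) = +1, and (2/31)^4 = +1. Now have (1/31).
(1/31) = 1. Collecting the sign factors: 1.

1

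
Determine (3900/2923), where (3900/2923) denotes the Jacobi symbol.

Reduce the numerator: 3900 ≡ 977 (mod 2923), so (3900/2923) = (977/2923).
977 ≡ 1 (mod 4), so quadratic reciprocity gives (977/2923) = (2923/977). Reduce: 2923 ≡ 969 (mod 977). Now have (969/977).
969 ≡ 1 (mod 4), so quadratic reciprocity gives (969/977) = (977/969). Reduce: 977 ≡ 8 (mod 969). Now have (8/969).
Factor out 2: 8 = 2^3. Since 969 ≡ 1 (mod 8), (2/969) = +1, and (2/969)^3 = +1. Now have (1/969).
(1/969) = 1. Collecting the sign factors: 1.

1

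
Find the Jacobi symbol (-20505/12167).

(-20505/12167)
  = (3829/12167)    [-20505 ≡ 3829 mod 12167]
  = (12167/3829)    [QR: 3829 ≡ 1 mod 4, sign kept]
  = (680/3829)    [12167 ≡ 680 mod 3829]
  = -(85/3829)    [3829 ≡ 5 mod 8 ⇒ (2/3829)^3 = -1]
  = -(3829/85)    [QR: 85 ≡ 1 mod 4, sign kept]
  = -(4/85)    [3829 ≡ 4 mod 85]
  = -(1/85)    [85 ≡ 5 mod 8 ⇒ (2/85)^2 = +1]
  = -1    [(1/85) = 1]

-1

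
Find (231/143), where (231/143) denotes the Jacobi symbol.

Reduce the numerator: 231 ≡ 88 (mod 143), so (231/143) = (88/143).
Factor out 2: 88 = 2^3·11. Since 143 ≡ 7 (mod 8), (2/143) = +1, and (2/143)^3 = +1. Now have (11/143).
Both 11 ≡ 3 and 143 ≡ 3 (mod 4), so reciprocity gives (11/143) = -(143/11). Reduce: 143 ≡ 0 (mod 11). Now have -(0/11).
The numerator is now 0 with denominator 11 > 1: the symbol is 0.

0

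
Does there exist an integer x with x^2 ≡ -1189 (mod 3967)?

Pull out -1: (-1189/3967) = (-1/3967)·(1189/3967). Since 3967 ≡ 3 (mod 4), (-1/3967) = -1. Now have -(1189/3967).
1189 ≡ 1 (mod 4), so quadratic reciprocity gives (1189/3967) = (3967/1189). Reduce: 3967 ≡ 400 (mod 1189). Now have -(400/1189).
Factor out 2: 400 = 2^4·25. Since 1189 ≡ 5 (mod 8), (2/1189) = -1, and (2/1189)^4 = +1. Now have -(25/1189).
25 ≡ 1 (mod 4), so quadratic reciprocity gives (25/1189) = (1189/25). Reduce: 1189 ≡ 14 (mod 25). Now have -(14/25).
Factor out 2: 14 = 2·7. Since 25 ≡ 1 (mod 8), (2/25) = +1. Now have -(7/25).
25 ≡ 1 (mod 4), so quadratic reciprocity gives (7/25) = (25/7). Reduce: 25 ≡ 4 (mod 7). Now have -(4/7).
Factor out 2: 4 = 2^2. Since 7 ≡ 7 (mod 8), (2/7) = +1, and (2/7)^2 = +1. Now have -(1/7).
(1/7) = 1. Collecting the sign factors: -1.
(-1189/3967) = -1, and 3967 is prime, so -1189 is not a quadratic residue mod 3967.

no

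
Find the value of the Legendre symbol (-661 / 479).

(-661 / 479)
  = (297 / 479)    [-661 ≡ 297 mod 479]
  = (479 / 297)    [QR: 297 ≡ 1 mod 4, sign kept]
  = (182 / 297)    [479 ≡ 182 mod 297]
  = (91 / 297)    [297 ≡ 1 mod 8 ⇒ (2 / 297) = +1]
  = (297 / 91)    [QR: 297 ≡ 1 mod 4, sign kept]
  = (24 / 91)    [297 ≡ 24 mod 91]
  = -(3 / 91)    [91 ≡ 3 mod 8 ⇒ (2 / 91)^3 = -1]
  = (91 / 3)    [QR: both ≡ 3 mod 4, sign flips]
  = (1 / 3)    [91 ≡ 1 mod 3]
  = 1    [(1 / 3) = 1]

1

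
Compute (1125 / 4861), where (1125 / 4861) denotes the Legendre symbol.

(1125 / 4861)
  = (4861 / 1125)    [QR: 1125 ≡ 1 mod 4, sign kept]
  = (361 / 1125)    [4861 ≡ 361 mod 1125]
  = (1125 / 361)    [QR: 361 ≡ 1 mod 4, sign kept]
  = (42 / 361)    [1125 ≡ 42 mod 361]
  = (21 / 361)    [361 ≡ 1 mod 8 ⇒ (2 / 361) = +1]
  = (361 / 21)    [QR: 21 ≡ 1 mod 4, sign kept]
  = (4 / 21)    [361 ≡ 4 mod 21]
  = (1 / 21)    [21 ≡ 5 mod 8 ⇒ (2 / 21)^2 = +1]
  = 1    [(1 / 21) = 1]

1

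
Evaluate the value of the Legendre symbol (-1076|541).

Reduce the numerator: -1076 ≡ 6 (mod 541), so (-1076|541) = (6|541).
Factor out 2: 6 = 2·3. Since 541 ≡ 5 (mod 8), (2|541) = -1. Now have -(3|541).
541 ≡ 1 (mod 4), so quadratic reciprocity gives (3|541) = (541|3). Reduce: 541 ≡ 1 (mod 3). Now have -(1|3).
(1|3) = 1. Collecting the sign factors: -1.

-1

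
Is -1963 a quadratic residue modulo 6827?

no

(-1963/6827)
  = -(1963/6827)    [6827 ≡ 3 mod 4 ⇒ (-1/6827) = -1]
  = (6827/1963)    [QR: both ≡ 3 mod 4, sign flips]
  = (938/1963)    [6827 ≡ 938 mod 1963]
  = -(469/1963)    [1963 ≡ 3 mod 8 ⇒ (2/1963) = -1]
  = -(1963/469)    [QR: 469 ≡ 1 mod 4, sign kept]
  = -(87/469)    [1963 ≡ 87 mod 469]
  = -(469/87)    [QR: 469 ≡ 1 mod 4, sign kept]
  = -(34/87)    [469 ≡ 34 mod 87]
  = -(17/87)    [87 ≡ 7 mod 8 ⇒ (2/87) = +1]
  = -(87/17)    [QR: 17 ≡ 1 mod 4, sign kept]
  = -(2/17)    [87 ≡ 2 mod 17]
  = -(1/17)    [17 ≡ 1 mod 8 ⇒ (2/17) = +1]
  = -1    [(1/17) = 1]
The Legendre symbol is -1, so x^2 ≡ -1963 (mod 6827) has no solution.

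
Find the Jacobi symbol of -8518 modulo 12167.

-1

Reduce the numerator: -8518 ≡ 3649 (mod 12167), so (-8518|12167) = (3649|12167).
3649 ≡ 1 (mod 4), so quadratic reciprocity gives (3649|12167) = (12167|3649). Reduce: 12167 ≡ 1220 (mod 3649). Now have (1220|3649).
Factor out 2: 1220 = 2^2·305. Since 3649 ≡ 1 (mod 8), (2|3649) = +1, and (2|3649)^2 = +1. Now have (305|3649).
305 ≡ 1 (mod 4), so quadratic reciprocity gives (305|3649) = (3649|305). Reduce: 3649 ≡ 294 (mod 305). Now have (294|305).
Factor out 2: 294 = 2·147. Since 305 ≡ 1 (mod 8), (2|305) = +1. Now have (147|305).
305 ≡ 1 (mod 4), so quadratic reciprocity gives (147|305) = (305|147). Reduce: 305 ≡ 11 (mod 147). Now have (11|147).
Both 11 ≡ 3 and 147 ≡ 3 (mod 4), so reciprocity gives (11|147) = -(147|11). Reduce: 147 ≡ 4 (mod 11). Now have -(4|11).
Factor out 2: 4 = 2^2. Since 11 ≡ 3 (mod 8), (2|11) = -1, and (2|11)^2 = +1. Now have -(1|11).
(1|11) = 1. Collecting the sign factors: -1.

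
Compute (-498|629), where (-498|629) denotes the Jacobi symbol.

1

Reduce the numerator: -498 ≡ 131 (mod 629), so (-498|629) = (131|629).
629 ≡ 1 (mod 4), so quadratic reciprocity gives (131|629) = (629|131). Reduce: 629 ≡ 105 (mod 131). Now have (105|131).
105 ≡ 1 (mod 4), so quadratic reciprocity gives (105|131) = (131|105). Reduce: 131 ≡ 26 (mod 105). Now have (26|105).
Factor out 2: 26 = 2·13. Since 105 ≡ 1 (mod 8), (2|105) = +1. Now have (13|105).
13 ≡ 1 (mod 4), so quadratic reciprocity gives (13|105) = (105|13). Reduce: 105 ≡ 1 (mod 13). Now have (1|13).
(1|13) = 1. Collecting the sign factors: 1.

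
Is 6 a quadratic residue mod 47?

yes

(6|47)
  = (3|47)    [47 ≡ 7 mod 8 ⇒ (2|47) = +1]
  = -(47|3)    [QR: both ≡ 3 mod 4, sign flips]
  = -(2|3)    [47 ≡ 2 mod 3]
  = (1|3)    [3 ≡ 3 mod 8 ⇒ (2|3) = -1]
  = 1    [(1|3) = 1]
(6|47) = 1, and 47 is prime, so 6 is a quadratic residue mod 47.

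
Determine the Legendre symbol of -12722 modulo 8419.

-1

Pull out -1: (-12722/8419) = (-1/8419)·(12722/8419). Since 8419 ≡ 3 (mod 4), (-1/8419) = -1. Now have -(12722/8419).
Reduce the numerator: 12722 ≡ 4303 (mod 8419), so (12722/8419) = (4303/8419).
Both 4303 ≡ 3 and 8419 ≡ 3 (mod 4), so reciprocity gives (4303/8419) = -(8419/4303). Reduce: 8419 ≡ 4116 (mod 4303). Now have (4116/4303).
Factor out 2: 4116 = 2^2·1029. Since 4303 ≡ 7 (mod 8), (2/4303) = +1, and (2/4303)^2 = +1. Now have (1029/4303).
1029 ≡ 1 (mod 4), so quadratic reciprocity gives (1029/4303) = (4303/1029). Reduce: 4303 ≡ 187 (mod 1029). Now have (187/1029).
1029 ≡ 1 (mod 4), so quadratic reciprocity gives (187/1029) = (1029/187). Reduce: 1029 ≡ 94 (mod 187). Now have (94/187).
Factor out 2: 94 = 2·47. Since 187 ≡ 3 (mod 8), (2/187) = -1. Now have -(47/187).
Both 47 ≡ 3 and 187 ≡ 3 (mod 4), so reciprocity gives (47/187) = -(187/47). Reduce: 187 ≡ 46 (mod 47). Now have (46/47).
Factor out 2: 46 = 2·23. Since 47 ≡ 7 (mod 8), (2/47) = +1. Now have (23/47).
Both 23 ≡ 3 and 47 ≡ 3 (mod 4), so reciprocity gives (23/47) = -(47/23). Reduce: 47 ≡ 1 (mod 23). Now have -(1/23).
(1/23) = 1. Collecting the sign factors: -1.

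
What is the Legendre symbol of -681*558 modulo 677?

By multiplicativity, (-681·558/677) = (-681/677)·(558/677).
First factor (-681/677):
Reduce the numerator: -681 ≡ 673 (mod 677), so (-681/677) = (673/677).
673 ≡ 1 (mod 4), so quadratic reciprocity gives (673/677) = (677/673). Reduce: 677 ≡ 4 (mod 673). Now have (4/673).
Factor out 2: 4 = 2^2. Since 673 ≡ 1 (mod 8), (2/673) = +1, and (2/673)^2 = +1. Now have (1/673).
(1/673) = 1. Collecting the sign factors: 1.
Second factor (558/677):
Factor out 2: 558 = 2·279. Since 677 ≡ 5 (mod 8), (2/677) = -1. Now have -(279/677).
677 ≡ 1 (mod 4), so quadratic reciprocity gives (279/677) = (677/279). Reduce: 677 ≡ 119 (mod 279). Now have -(119/279).
Both 119 ≡ 3 and 279 ≡ 3 (mod 4), so reciprocity gives (119/279) = -(279/119). Reduce: 279 ≡ 41 (mod 119). Now have (41/119).
41 ≡ 1 (mod 4), so quadratic reciprocity gives (41/119) = (119/41). Reduce: 119 ≡ 37 (mod 41). Now have (37/41).
37 ≡ 1 (mod 4), so quadratic reciprocity gives (37/41) = (41/37). Reduce: 41 ≡ 4 (mod 37). Now have (4/37).
Factor out 2: 4 = 2^2. Since 37 ≡ 5 (mod 8), (2/37) = -1, and (2/37)^2 = +1. Now have (1/37).
(1/37) = 1. Collecting the sign factors: 1.
Product: (1)·(1) = 1.

1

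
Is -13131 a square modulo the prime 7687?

Pull out -1: (-13131|7687) = (-1|7687)·(13131|7687). Since 7687 ≡ 3 (mod 4), (-1|7687) = -1. Now have -(13131|7687).
Reduce the numerator: 13131 ≡ 5444 (mod 7687), so (13131|7687) = (5444|7687).
Factor out 2: 5444 = 2^2·1361. Since 7687 ≡ 7 (mod 8), (2|7687) = +1, and (2|7687)^2 = +1. Now have -(1361|7687).
1361 ≡ 1 (mod 4), so quadratic reciprocity gives (1361|7687) = (7687|1361). Reduce: 7687 ≡ 882 (mod 1361). Now have -(882|1361).
Factor out 2: 882 = 2·441. Since 1361 ≡ 1 (mod 8), (2|1361) = +1. Now have -(441|1361).
441 ≡ 1 (mod 4), so quadratic reciprocity gives (441|1361) = (1361|441). Reduce: 1361 ≡ 38 (mod 441). Now have -(38|441).
Factor out 2: 38 = 2·19. Since 441 ≡ 1 (mod 8), (2|441) = +1. Now have -(19|441).
441 ≡ 1 (mod 4), so quadratic reciprocity gives (19|441) = (441|19). Reduce: 441 ≡ 4 (mod 19). Now have -(4|19).
Factor out 2: 4 = 2^2. Since 19 ≡ 3 (mod 8), (2|19) = -1, and (2|19)^2 = +1. Now have -(1|19).
(1|19) = 1. Collecting the sign factors: -1.
The Legendre symbol is -1, so x^2 ≡ -13131 (mod 7687) has no solution.

no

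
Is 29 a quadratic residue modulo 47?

(29|47)
  = (47|29)    [QR: 29 ≡ 1 mod 4, sign kept]
  = (18|29)    [47 ≡ 18 mod 29]
  = -(9|29)    [29 ≡ 5 mod 8 ⇒ (2|29) = -1]
  = -(29|9)    [QR: 9 ≡ 1 mod 4, sign kept]
  = -(2|9)    [29 ≡ 2 mod 9]
  = -(1|9)    [9 ≡ 1 mod 8 ⇒ (2|9) = +1]
  = -1    [(1|9) = 1]
The Legendre symbol is -1, so x^2 ≡ 29 (mod 47) has no solution.

no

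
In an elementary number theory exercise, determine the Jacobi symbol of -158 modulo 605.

-1

(-158 / 605)
  = (447 / 605)    [-158 ≡ 447 mod 605]
  = (605 / 447)    [QR: 605 ≡ 1 mod 4, sign kept]
  = (158 / 447)    [605 ≡ 158 mod 447]
  = (79 / 447)    [447 ≡ 7 mod 8 ⇒ (2 / 447) = +1]
  = -(447 / 79)    [QR: both ≡ 3 mod 4, sign flips]
  = -(52 / 79)    [447 ≡ 52 mod 79]
  = -(13 / 79)    [79 ≡ 7 mod 8 ⇒ (2 / 79)^2 = +1]
  = -(79 / 13)    [QR: 13 ≡ 1 mod 4, sign kept]
  = -(1 / 13)    [79 ≡ 1 mod 13]
  = -1    [(1 / 13) = 1]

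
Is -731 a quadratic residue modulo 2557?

Pull out -1: (-731/2557) = (-1/2557)·(731/2557). Since 2557 ≡ 1 (mod 4), (-1/2557) = +1. Now have (731/2557).
2557 ≡ 1 (mod 4), so quadratic reciprocity gives (731/2557) = (2557/731). Reduce: 2557 ≡ 364 (mod 731). Now have (364/731).
Factor out 2: 364 = 2^2·91. Since 731 ≡ 3 (mod 8), (2/731) = -1, and (2/731)^2 = +1. Now have (91/731).
Both 91 ≡ 3 and 731 ≡ 3 (mod 4), so reciprocity gives (91/731) = -(731/91). Reduce: 731 ≡ 3 (mod 91). Now have -(3/91).
Both 3 ≡ 3 and 91 ≡ 3 (mod 4), so reciprocity gives (3/91) = -(91/3). Reduce: 91 ≡ 1 (mod 3). Now have (1/3).
(1/3) = 1. Collecting the sign factors: 1.
The Legendre symbol is 1, so x^2 ≡ -731 (mod 2557) has solution.

yes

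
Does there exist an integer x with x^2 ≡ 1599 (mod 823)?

(1599|823)
  = (776|823)    [1599 ≡ 776 mod 823]
  = (97|823)    [823 ≡ 7 mod 8 ⇒ (2|823)^3 = +1]
  = (823|97)    [QR: 97 ≡ 1 mod 4, sign kept]
  = (47|97)    [823 ≡ 47 mod 97]
  = (97|47)    [QR: 97 ≡ 1 mod 4, sign kept]
  = (3|47)    [97 ≡ 3 mod 47]
  = -(47|3)    [QR: both ≡ 3 mod 4, sign flips]
  = -(2|3)    [47 ≡ 2 mod 3]
  = (1|3)    [3 ≡ 3 mod 8 ⇒ (2|3) = -1]
  = 1    [(1|3) = 1]
The Legendre symbol is 1, so x^2 ≡ 1599 (mod 823) has solution.

yes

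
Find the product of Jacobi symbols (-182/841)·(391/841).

By multiplicativity, (-182·391/841) = (-182/841)·(391/841).
First factor (-182/841):
(-182/841)
  = (659/841)    [-182 ≡ 659 mod 841]
  = (841/659)    [QR: 841 ≡ 1 mod 4, sign kept]
  = (182/659)    [841 ≡ 182 mod 659]
  = -(91/659)    [659 ≡ 3 mod 8 ⇒ (2/659) = -1]
  = (659/91)    [QR: both ≡ 3 mod 4, sign flips]
  = (22/91)    [659 ≡ 22 mod 91]
  = -(11/91)    [91 ≡ 3 mod 8 ⇒ (2/91) = -1]
  = (91/11)    [QR: both ≡ 3 mod 4, sign flips]
  = (3/11)    [91 ≡ 3 mod 11]
  = -(11/3)    [QR: both ≡ 3 mod 4, sign flips]
  = -(2/3)    [11 ≡ 2 mod 3]
  = (1/3)    [3 ≡ 3 mod 8 ⇒ (2/3) = -1]
  = 1    [(1/3) = 1]
Second factor (391/841):
(391/841)
  = (841/391)    [QR: 841 ≡ 1 mod 4, sign kept]
  = (59/391)    [841 ≡ 59 mod 391]
  = -(391/59)    [QR: both ≡ 3 mod 4, sign flips]
  = -(37/59)    [391 ≡ 37 mod 59]
  = -(59/37)    [QR: 37 ≡ 1 mod 4, sign kept]
  = -(22/37)    [59 ≡ 22 mod 37]
  = (11/37)    [37 ≡ 5 mod 8 ⇒ (2/37) = -1]
  = (37/11)    [QR: 37 ≡ 1 mod 4, sign kept]
  = (4/11)    [37 ≡ 4 mod 11]
  = (1/11)    [11 ≡ 3 mod 8 ⇒ (2/11)^2 = +1]
  = 1    [(1/11) = 1]
Product: (1)·(1) = 1.

1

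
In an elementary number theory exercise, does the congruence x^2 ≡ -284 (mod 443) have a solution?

Pull out -1: (-284/443) = (-1/443)·(284/443). Since 443 ≡ 3 (mod 4), (-1/443) = -1. Now have -(284/443).
Factor out 2: 284 = 2^2·71. Since 443 ≡ 3 (mod 8), (2/443) = -1, and (2/443)^2 = +1. Now have -(71/443).
Both 71 ≡ 3 and 443 ≡ 3 (mod 4), so reciprocity gives (71/443) = -(443/71). Reduce: 443 ≡ 17 (mod 71). Now have (17/71).
17 ≡ 1 (mod 4), so quadratic reciprocity gives (17/71) = (71/17). Reduce: 71 ≡ 3 (mod 17). Now have (3/17).
17 ≡ 1 (mod 4), so quadratic reciprocity gives (3/17) = (17/3). Reduce: 17 ≡ 2 (mod 3). Now have (2/3).
Factor out 2: 2 = 2. Since 3 ≡ 3 (mod 8), (2/3) = -1. Now have -(1/3).
(1/3) = 1. Collecting the sign factors: -1.
The Legendre symbol is -1, so x^2 ≡ -284 (mod 443) has no solution.

no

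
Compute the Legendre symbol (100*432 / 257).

-1

By multiplicativity, (100·432 / 257) = (100 / 257)·(432 / 257).
First factor (100 / 257):
(100 / 257)
  = (25 / 257)    [257 ≡ 1 mod 8 ⇒ (2 / 257)^2 = +1]
  = (257 / 25)    [QR: 25 ≡ 1 mod 4, sign kept]
  = (7 / 25)    [257 ≡ 7 mod 25]
  = (25 / 7)    [QR: 25 ≡ 1 mod 4, sign kept]
  = (4 / 7)    [25 ≡ 4 mod 7]
  = (1 / 7)    [7 ≡ 7 mod 8 ⇒ (2 / 7)^2 = +1]
  = 1    [(1 / 7) = 1]
Second factor (432 / 257):
(432 / 257)
  = (175 / 257)    [432 ≡ 175 mod 257]
  = (257 / 175)    [QR: 257 ≡ 1 mod 4, sign kept]
  = (82 / 175)    [257 ≡ 82 mod 175]
  = (41 / 175)    [175 ≡ 7 mod 8 ⇒ (2 / 175) = +1]
  = (175 / 41)    [QR: 41 ≡ 1 mod 4, sign kept]
  = (11 / 41)    [175 ≡ 11 mod 41]
  = (41 / 11)    [QR: 41 ≡ 1 mod 4, sign kept]
  = (8 / 11)    [41 ≡ 8 mod 11]
  = -(1 / 11)    [11 ≡ 3 mod 8 ⇒ (2 / 11)^3 = -1]
  = -1    [(1 / 11) = 1]
Product: (1)·(-1) = -1.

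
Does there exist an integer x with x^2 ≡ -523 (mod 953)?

yes

Reduce the numerator: -523 ≡ 430 (mod 953), so (-523/953) = (430/953).
Factor out 2: 430 = 2·215. Since 953 ≡ 1 (mod 8), (2/953) = +1. Now have (215/953).
953 ≡ 1 (mod 4), so quadratic reciprocity gives (215/953) = (953/215). Reduce: 953 ≡ 93 (mod 215). Now have (93/215).
93 ≡ 1 (mod 4), so quadratic reciprocity gives (93/215) = (215/93). Reduce: 215 ≡ 29 (mod 93). Now have (29/93).
29 ≡ 1 (mod 4), so quadratic reciprocity gives (29/93) = (93/29). Reduce: 93 ≡ 6 (mod 29). Now have (6/29).
Factor out 2: 6 = 2·3. Since 29 ≡ 5 (mod 8), (2/29) = -1. Now have -(3/29).
29 ≡ 1 (mod 4), so quadratic reciprocity gives (3/29) = (29/3). Reduce: 29 ≡ 2 (mod 3). Now have -(2/3).
Factor out 2: 2 = 2. Since 3 ≡ 3 (mod 8), (2/3) = -1. Now have (1/3).
(1/3) = 1. Collecting the sign factors: 1.
The Legendre symbol is 1, so x^2 ≡ -523 (mod 953) has solution.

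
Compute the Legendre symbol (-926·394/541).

-1

By multiplicativity, (-926·394/541) = (-926/541)·(394/541).
First factor (-926/541):
Pull out -1: (-926/541) = (-1/541)·(926/541). Since 541 ≡ 1 (mod 4), (-1/541) = +1. Now have (926/541).
Reduce the numerator: 926 ≡ 385 (mod 541), so (926/541) = (385/541).
385 ≡ 1 (mod 4), so quadratic reciprocity gives (385/541) = (541/385). Reduce: 541 ≡ 156 (mod 385). Now have (156/385).
Factor out 2: 156 = 2^2·39. Since 385 ≡ 1 (mod 8), (2/385) = +1, and (2/385)^2 = +1. Now have (39/385).
385 ≡ 1 (mod 4), so quadratic reciprocity gives (39/385) = (385/39). Reduce: 385 ≡ 34 (mod 39). Now have (34/39).
Factor out 2: 34 = 2·17. Since 39 ≡ 7 (mod 8), (2/39) = +1. Now have (17/39).
17 ≡ 1 (mod 4), so quadratic reciprocity gives (17/39) = (39/17). Reduce: 39 ≡ 5 (mod 17). Now have (5/17).
5 ≡ 1 (mod 4), so quadratic reciprocity gives (5/17) = (17/5). Reduce: 17 ≡ 2 (mod 5). Now have (2/5).
Factor out 2: 2 = 2. Since 5 ≡ 5 (mod 8), (2/5) = -1. Now have -(1/5).
(1/5) = 1. Collecting the sign factors: -1.
Second factor (394/541):
Factor out 2: 394 = 2·197. Since 541 ≡ 5 (mod 8), (2/541) = -1. Now have -(197/541).
197 ≡ 1 (mod 4), so quadratic reciprocity gives (197/541) = (541/197). Reduce: 541 ≡ 147 (mod 197). Now have -(147/197).
197 ≡ 1 (mod 4), so quadratic reciprocity gives (147/197) = (197/147). Reduce: 197 ≡ 50 (mod 147). Now have -(50/147).
Factor out 2: 50 = 2·25. Since 147 ≡ 3 (mod 8), (2/147) = -1. Now have (25/147).
25 ≡ 1 (mod 4), so quadratic reciprocity gives (25/147) = (147/25). Reduce: 147 ≡ 22 (mod 25). Now have (22/25).
Factor out 2: 22 = 2·11. Since 25 ≡ 1 (mod 8), (2/25) = +1. Now have (11/25).
25 ≡ 1 (mod 4), so quadratic reciprocity gives (11/25) = (25/11). Reduce: 25 ≡ 3 (mod 11). Now have (3/11).
Both 3 ≡ 3 and 11 ≡ 3 (mod 4), so reciprocity gives (3/11) = -(11/3). Reduce: 11 ≡ 2 (mod 3). Now have -(2/3).
Factor out 2: 2 = 2. Since 3 ≡ 3 (mod 8), (2/3) = -1. Now have (1/3).
(1/3) = 1. Collecting the sign factors: 1.
Product: (-1)·(1) = -1.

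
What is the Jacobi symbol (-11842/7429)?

1

(-11842/7429)
  = (11842/7429)    [7429 ≡ 1 mod 4 ⇒ (-1/7429) = +1]
  = (4413/7429)    [11842 ≡ 4413 mod 7429]
  = (7429/4413)    [QR: 4413 ≡ 1 mod 4, sign kept]
  = (3016/4413)    [7429 ≡ 3016 mod 4413]
  = -(377/4413)    [4413 ≡ 5 mod 8 ⇒ (2/4413)^3 = -1]
  = -(4413/377)    [QR: 377 ≡ 1 mod 4, sign kept]
  = -(266/377)    [4413 ≡ 266 mod 377]
  = -(133/377)    [377 ≡ 1 mod 8 ⇒ (2/377) = +1]
  = -(377/133)    [QR: 133 ≡ 1 mod 4, sign kept]
  = -(111/133)    [377 ≡ 111 mod 133]
  = -(133/111)    [QR: 133 ≡ 1 mod 4, sign kept]
  = -(22/111)    [133 ≡ 22 mod 111]
  = -(11/111)    [111 ≡ 7 mod 8 ⇒ (2/111) = +1]
  = (111/11)    [QR: both ≡ 3 mod 4, sign flips]
  = (1/11)    [111 ≡ 1 mod 11]
  = 1    [(1/11) = 1]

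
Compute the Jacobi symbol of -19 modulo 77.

Reduce the numerator: -19 ≡ 58 (mod 77), so (-19/77) = (58/77).
Factor out 2: 58 = 2·29. Since 77 ≡ 5 (mod 8), (2/77) = -1. Now have -(29/77).
29 ≡ 1 (mod 4), so quadratic reciprocity gives (29/77) = (77/29). Reduce: 77 ≡ 19 (mod 29). Now have -(19/29).
29 ≡ 1 (mod 4), so quadratic reciprocity gives (19/29) = (29/19). Reduce: 29 ≡ 10 (mod 19). Now have -(10/19).
Factor out 2: 10 = 2·5. Since 19 ≡ 3 (mod 8), (2/19) = -1. Now have (5/19).
5 ≡ 1 (mod 4), so quadratic reciprocity gives (5/19) = (19/5). Reduce: 19 ≡ 4 (mod 5). Now have (4/5).
Factor out 2: 4 = 2^2. Since 5 ≡ 5 (mod 8), (2/5) = -1, and (2/5)^2 = +1. Now have (1/5).
(1/5) = 1. Collecting the sign factors: 1.

1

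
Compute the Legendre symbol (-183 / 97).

1

Pull out -1: (-183 / 97) = (-1 / 97)·(183 / 97). Since 97 ≡ 1 (mod 4), (-1 / 97) = +1. Now have (183 / 97).
Reduce the numerator: 183 ≡ 86 (mod 97), so (183 / 97) = (86 / 97).
Factor out 2: 86 = 2·43. Since 97 ≡ 1 (mod 8), (2 / 97) = +1. Now have (43 / 97).
97 ≡ 1 (mod 4), so quadratic reciprocity gives (43 / 97) = (97 / 43). Reduce: 97 ≡ 11 (mod 43). Now have (11 / 43).
Both 11 ≡ 3 and 43 ≡ 3 (mod 4), so reciprocity gives (11 / 43) = -(43 / 11). Reduce: 43 ≡ 10 (mod 11). Now have -(10 / 11).
Factor out 2: 10 = 2·5. Since 11 ≡ 3 (mod 8), (2 / 11) = -1. Now have (5 / 11).
5 ≡ 1 (mod 4), so quadratic reciprocity gives (5 / 11) = (11 / 5). Reduce: 11 ≡ 1 (mod 5). Now have (1 / 5).
(1 / 5) = 1. Collecting the sign factors: 1.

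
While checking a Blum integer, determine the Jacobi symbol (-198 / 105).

0

Pull out -1: (-198 / 105) = (-1 / 105)·(198 / 105). Since 105 ≡ 1 (mod 4), (-1 / 105) = +1. Now have (198 / 105).
Reduce the numerator: 198 ≡ 93 (mod 105), so (198 / 105) = (93 / 105).
93 ≡ 1 (mod 4), so quadratic reciprocity gives (93 / 105) = (105 / 93). Reduce: 105 ≡ 12 (mod 93). Now have (12 / 93).
Factor out 2: 12 = 2^2·3. Since 93 ≡ 5 (mod 8), (2 / 93) = -1, and (2 / 93)^2 = +1. Now have (3 / 93).
93 ≡ 1 (mod 4), so quadratic reciprocity gives (3 / 93) = (93 / 3). Reduce: 93 ≡ 0 (mod 3). Now have (0 / 3).
The numerator is now 0 with denominator 3 > 1: the symbol is 0.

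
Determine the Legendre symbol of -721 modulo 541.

(-721 / 541)
  = (721 / 541)    [541 ≡ 1 mod 4 ⇒ (-1 / 541) = +1]
  = (180 / 541)    [721 ≡ 180 mod 541]
  = (45 / 541)    [541 ≡ 5 mod 8 ⇒ (2 / 541)^2 = +1]
  = (541 / 45)    [QR: 45 ≡ 1 mod 4, sign kept]
  = (1 / 45)    [541 ≡ 1 mod 45]
  = 1    [(1 / 45) = 1]

1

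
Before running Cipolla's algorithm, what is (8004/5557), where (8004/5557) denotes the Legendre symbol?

1

(8004/5557)
  = (2447/5557)    [8004 ≡ 2447 mod 5557]
  = (5557/2447)    [QR: 5557 ≡ 1 mod 4, sign kept]
  = (663/2447)    [5557 ≡ 663 mod 2447]
  = -(2447/663)    [QR: both ≡ 3 mod 4, sign flips]
  = -(458/663)    [2447 ≡ 458 mod 663]
  = -(229/663)    [663 ≡ 7 mod 8 ⇒ (2/663) = +1]
  = -(663/229)    [QR: 229 ≡ 1 mod 4, sign kept]
  = -(205/229)    [663 ≡ 205 mod 229]
  = -(229/205)    [QR: 205 ≡ 1 mod 4, sign kept]
  = -(24/205)    [229 ≡ 24 mod 205]
  = (3/205)    [205 ≡ 5 mod 8 ⇒ (2/205)^3 = -1]
  = (205/3)    [QR: 205 ≡ 1 mod 4, sign kept]
  = (1/3)    [205 ≡ 1 mod 3]
  = 1    [(1/3) = 1]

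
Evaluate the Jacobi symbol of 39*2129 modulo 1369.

By multiplicativity, (39·2129 / 1369) = (39 / 1369)·(2129 / 1369).
First factor (39 / 1369):
(39 / 1369)
  = (1369 / 39)    [QR: 1369 ≡ 1 mod 4, sign kept]
  = (4 / 39)    [1369 ≡ 4 mod 39]
  = (1 / 39)    [39 ≡ 7 mod 8 ⇒ (2 / 39)^2 = +1]
  = 1    [(1 / 39) = 1]
Second factor (2129 / 1369):
(2129 / 1369)
  = (760 / 1369)    [2129 ≡ 760 mod 1369]
  = (95 / 1369)    [1369 ≡ 1 mod 8 ⇒ (2 / 1369)^3 = +1]
  = (1369 / 95)    [QR: 1369 ≡ 1 mod 4, sign kept]
  = (39 / 95)    [1369 ≡ 39 mod 95]
  = -(95 / 39)    [QR: both ≡ 3 mod 4, sign flips]
  = -(17 / 39)    [95 ≡ 17 mod 39]
  = -(39 / 17)    [QR: 17 ≡ 1 mod 4, sign kept]
  = -(5 / 17)    [39 ≡ 5 mod 17]
  = -(17 / 5)    [QR: 5 ≡ 1 mod 4, sign kept]
  = -(2 / 5)    [17 ≡ 2 mod 5]
  = (1 / 5)    [5 ≡ 5 mod 8 ⇒ (2 / 5) = -1]
  = 1    [(1 / 5) = 1]
Product: (1)·(1) = 1.

1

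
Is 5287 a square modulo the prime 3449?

(5287/3449)
  = (1838/3449)    [5287 ≡ 1838 mod 3449]
  = (919/3449)    [3449 ≡ 1 mod 8 ⇒ (2/3449) = +1]
  = (3449/919)    [QR: 3449 ≡ 1 mod 4, sign kept]
  = (692/919)    [3449 ≡ 692 mod 919]
  = (173/919)    [919 ≡ 7 mod 8 ⇒ (2/919)^2 = +1]
  = (919/173)    [QR: 173 ≡ 1 mod 4, sign kept]
  = (54/173)    [919 ≡ 54 mod 173]
  = -(27/173)    [173 ≡ 5 mod 8 ⇒ (2/173) = -1]
  = -(173/27)    [QR: 173 ≡ 1 mod 4, sign kept]
  = -(11/27)    [173 ≡ 11 mod 27]
  = (27/11)    [QR: both ≡ 3 mod 4, sign flips]
  = (5/11)    [27 ≡ 5 mod 11]
  = (11/5)    [QR: 5 ≡ 1 mod 4, sign kept]
  = (1/5)    [11 ≡ 1 mod 5]
  = 1    [(1/5) = 1]
The Legendre symbol is 1, so x^2 ≡ 5287 (mod 3449) has solution.

yes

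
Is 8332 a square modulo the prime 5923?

no

(8332/5923)
  = (2409/5923)    [8332 ≡ 2409 mod 5923]
  = (5923/2409)    [QR: 2409 ≡ 1 mod 4, sign kept]
  = (1105/2409)    [5923 ≡ 1105 mod 2409]
  = (2409/1105)    [QR: 1105 ≡ 1 mod 4, sign kept]
  = (199/1105)    [2409 ≡ 199 mod 1105]
  = (1105/199)    [QR: 1105 ≡ 1 mod 4, sign kept]
  = (110/199)    [1105 ≡ 110 mod 199]
  = (55/199)    [199 ≡ 7 mod 8 ⇒ (2/199) = +1]
  = -(199/55)    [QR: both ≡ 3 mod 4, sign flips]
  = -(34/55)    [199 ≡ 34 mod 55]
  = -(17/55)    [55 ≡ 7 mod 8 ⇒ (2/55) = +1]
  = -(55/17)    [QR: 17 ≡ 1 mod 4, sign kept]
  = -(4/17)    [55 ≡ 4 mod 17]
  = -(1/17)    [17 ≡ 1 mod 8 ⇒ (2/17)^2 = +1]
  = -1    [(1/17) = 1]
The Legendre symbol is -1, so x^2 ≡ 8332 (mod 5923) has no solution.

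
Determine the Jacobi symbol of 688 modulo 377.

(688|377)
  = (311|377)    [688 ≡ 311 mod 377]
  = (377|311)    [QR: 377 ≡ 1 mod 4, sign kept]
  = (66|311)    [377 ≡ 66 mod 311]
  = (33|311)    [311 ≡ 7 mod 8 ⇒ (2|311) = +1]
  = (311|33)    [QR: 33 ≡ 1 mod 4, sign kept]
  = (14|33)    [311 ≡ 14 mod 33]
  = (7|33)    [33 ≡ 1 mod 8 ⇒ (2|33) = +1]
  = (33|7)    [QR: 33 ≡ 1 mod 4, sign kept]
  = (5|7)    [33 ≡ 5 mod 7]
  = (7|5)    [QR: 5 ≡ 1 mod 4, sign kept]
  = (2|5)    [7 ≡ 2 mod 5]
  = -(1|5)    [5 ≡ 5 mod 8 ⇒ (2|5) = -1]
  = -1    [(1|5) = 1]

-1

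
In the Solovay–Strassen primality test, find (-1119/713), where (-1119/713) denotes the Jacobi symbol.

Pull out -1: (-1119/713) = (-1/713)·(1119/713). Since 713 ≡ 1 (mod 4), (-1/713) = +1. Now have (1119/713).
Reduce the numerator: 1119 ≡ 406 (mod 713), so (1119/713) = (406/713).
Factor out 2: 406 = 2·203. Since 713 ≡ 1 (mod 8), (2/713) = +1. Now have (203/713).
713 ≡ 1 (mod 4), so quadratic reciprocity gives (203/713) = (713/203). Reduce: 713 ≡ 104 (mod 203). Now have (104/203).
Factor out 2: 104 = 2^3·13. Since 203 ≡ 3 (mod 8), (2/203) = -1, and (2/203)^3 = -1. Now have -(13/203).
13 ≡ 1 (mod 4), so quadratic reciprocity gives (13/203) = (203/13). Reduce: 203 ≡ 8 (mod 13). Now have -(8/13).
Factor out 2: 8 = 2^3. Since 13 ≡ 5 (mod 8), (2/13) = -1, and (2/13)^3 = -1. Now have (1/13).
(1/13) = 1. Collecting the sign factors: 1.

1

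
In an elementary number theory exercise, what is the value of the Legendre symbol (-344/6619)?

-1

(-344/6619)
  = -(344/6619)    [6619 ≡ 3 mod 4 ⇒ (-1/6619) = -1]
  = (43/6619)    [6619 ≡ 3 mod 8 ⇒ (2/6619)^3 = -1]
  = -(6619/43)    [QR: both ≡ 3 mod 4, sign flips]
  = -(40/43)    [6619 ≡ 40 mod 43]
  = (5/43)    [43 ≡ 3 mod 8 ⇒ (2/43)^3 = -1]
  = (43/5)    [QR: 5 ≡ 1 mod 4, sign kept]
  = (3/5)    [43 ≡ 3 mod 5]
  = (5/3)    [QR: 5 ≡ 1 mod 4, sign kept]
  = (2/3)    [5 ≡ 2 mod 3]
  = -(1/3)    [3 ≡ 3 mod 8 ⇒ (2/3) = -1]
  = -1    [(1/3) = 1]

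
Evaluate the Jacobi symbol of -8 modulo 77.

Pull out -1: (-8 / 77) = (-1 / 77)·(8 / 77). Since 77 ≡ 1 (mod 4), (-1 / 77) = +1. Now have (8 / 77).
Factor out 2: 8 = 2^3. Since 77 ≡ 5 (mod 8), (2 / 77) = -1, and (2 / 77)^3 = -1. Now have -(1 / 77).
(1 / 77) = 1. Collecting the sign factors: -1.

-1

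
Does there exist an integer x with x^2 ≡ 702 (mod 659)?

no

(702/659)
  = (43/659)    [702 ≡ 43 mod 659]
  = -(659/43)    [QR: both ≡ 3 mod 4, sign flips]
  = -(14/43)    [659 ≡ 14 mod 43]
  = (7/43)    [43 ≡ 3 mod 8 ⇒ (2/43) = -1]
  = -(43/7)    [QR: both ≡ 3 mod 4, sign flips]
  = -(1/7)    [43 ≡ 1 mod 7]
  = -1    [(1/7) = 1]
The Legendre symbol is -1, so x^2 ≡ 702 (mod 659) has no solution.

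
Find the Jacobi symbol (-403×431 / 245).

By multiplicativity, (-403·431 / 245) = (-403 / 245)·(431 / 245).
First factor (-403 / 245):
(-403 / 245)
  = (87 / 245)    [-403 ≡ 87 mod 245]
  = (245 / 87)    [QR: 245 ≡ 1 mod 4, sign kept]
  = (71 / 87)    [245 ≡ 71 mod 87]
  = -(87 / 71)    [QR: both ≡ 3 mod 4, sign flips]
  = -(16 / 71)    [87 ≡ 16 mod 71]
  = -(1 / 71)    [71 ≡ 7 mod 8 ⇒ (2 / 71)^4 = +1]
  = -1    [(1 / 71) = 1]
Second factor (431 / 245):
(431 / 245)
  = (186 / 245)    [431 ≡ 186 mod 245]
  = -(93 / 245)    [245 ≡ 5 mod 8 ⇒ (2 / 245) = -1]
  = -(245 / 93)    [QR: 93 ≡ 1 mod 4, sign kept]
  = -(59 / 93)    [245 ≡ 59 mod 93]
  = -(93 / 59)    [QR: 93 ≡ 1 mod 4, sign kept]
  = -(34 / 59)    [93 ≡ 34 mod 59]
  = (17 / 59)    [59 ≡ 3 mod 8 ⇒ (2 / 59) = -1]
  = (59 / 17)    [QR: 17 ≡ 1 mod 4, sign kept]
  = (8 / 17)    [59 ≡ 8 mod 17]
  = (1 / 17)    [17 ≡ 1 mod 8 ⇒ (2 / 17)^3 = +1]
  = 1    [(1 / 17) = 1]
Product: (-1)·(1) = -1.

-1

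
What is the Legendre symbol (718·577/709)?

1

By multiplicativity, (718·577/709) = (718/709)·(577/709).
First factor (718/709):
(718/709)
  = (9/709)    [718 ≡ 9 mod 709]
  = (709/9)    [QR: 9 ≡ 1 mod 4, sign kept]
  = (7/9)    [709 ≡ 7 mod 9]
  = (9/7)    [QR: 9 ≡ 1 mod 4, sign kept]
  = (2/7)    [9 ≡ 2 mod 7]
  = (1/7)    [7 ≡ 7 mod 8 ⇒ (2/7) = +1]
  = 1    [(1/7) = 1]
Second factor (577/709):
(577/709)
  = (709/577)    [QR: 577 ≡ 1 mod 4, sign kept]
  = (132/577)    [709 ≡ 132 mod 577]
  = (33/577)    [577 ≡ 1 mod 8 ⇒ (2/577)^2 = +1]
  = (577/33)    [QR: 33 ≡ 1 mod 4, sign kept]
  = (16/33)    [577 ≡ 16 mod 33]
  = (1/33)    [33 ≡ 1 mod 8 ⇒ (2/33)^4 = +1]
  = 1    [(1/33) = 1]
Product: (1)·(1) = 1.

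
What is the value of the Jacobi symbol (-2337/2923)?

(-2337/2923)
  = -(2337/2923)    [2923 ≡ 3 mod 4 ⇒ (-1/2923) = -1]
  = -(2923/2337)    [QR: 2337 ≡ 1 mod 4, sign kept]
  = -(586/2337)    [2923 ≡ 586 mod 2337]
  = -(293/2337)    [2337 ≡ 1 mod 8 ⇒ (2/2337) = +1]
  = -(2337/293)    [QR: 293 ≡ 1 mod 4, sign kept]
  = -(286/293)    [2337 ≡ 286 mod 293]
  = (143/293)    [293 ≡ 5 mod 8 ⇒ (2/293) = -1]
  = (293/143)    [QR: 293 ≡ 1 mod 4, sign kept]
  = (7/143)    [293 ≡ 7 mod 143]
  = -(143/7)    [QR: both ≡ 3 mod 4, sign flips]
  = -(3/7)    [143 ≡ 3 mod 7]
  = (7/3)    [QR: both ≡ 3 mod 4, sign flips]
  = (1/3)    [7 ≡ 1 mod 3]
  = 1    [(1/3) = 1]

1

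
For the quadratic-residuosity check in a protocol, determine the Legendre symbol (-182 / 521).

-1

(-182 / 521)
  = (339 / 521)    [-182 ≡ 339 mod 521]
  = (521 / 339)    [QR: 521 ≡ 1 mod 4, sign kept]
  = (182 / 339)    [521 ≡ 182 mod 339]
  = -(91 / 339)    [339 ≡ 3 mod 8 ⇒ (2 / 339) = -1]
  = (339 / 91)    [QR: both ≡ 3 mod 4, sign flips]
  = (66 / 91)    [339 ≡ 66 mod 91]
  = -(33 / 91)    [91 ≡ 3 mod 8 ⇒ (2 / 91) = -1]
  = -(91 / 33)    [QR: 33 ≡ 1 mod 4, sign kept]
  = -(25 / 33)    [91 ≡ 25 mod 33]
  = -(33 / 25)    [QR: 25 ≡ 1 mod 4, sign kept]
  = -(8 / 25)    [33 ≡ 8 mod 25]
  = -(1 / 25)    [25 ≡ 1 mod 8 ⇒ (2 / 25)^3 = +1]
  = -1    [(1 / 25) = 1]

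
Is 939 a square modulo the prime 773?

no

Reduce the numerator: 939 ≡ 166 (mod 773), so (939/773) = (166/773).
Factor out 2: 166 = 2·83. Since 773 ≡ 5 (mod 8), (2/773) = -1. Now have -(83/773).
773 ≡ 1 (mod 4), so quadratic reciprocity gives (83/773) = (773/83). Reduce: 773 ≡ 26 (mod 83). Now have -(26/83).
Factor out 2: 26 = 2·13. Since 83 ≡ 3 (mod 8), (2/83) = -1. Now have (13/83).
13 ≡ 1 (mod 4), so quadratic reciprocity gives (13/83) = (83/13). Reduce: 83 ≡ 5 (mod 13). Now have (5/13).
5 ≡ 1 (mod 4), so quadratic reciprocity gives (5/13) = (13/5). Reduce: 13 ≡ 3 (mod 5). Now have (3/5).
5 ≡ 1 (mod 4), so quadratic reciprocity gives (3/5) = (5/3). Reduce: 5 ≡ 2 (mod 3). Now have (2/3).
Factor out 2: 2 = 2. Since 3 ≡ 3 (mod 8), (2/3) = -1. Now have -(1/3).
(1/3) = 1. Collecting the sign factors: -1.
(939/773) = -1, and 773 is prime, so 939 is not a quadratic residue mod 773.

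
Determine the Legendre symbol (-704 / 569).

-1

Reduce the numerator: -704 ≡ 434 (mod 569), so (-704 / 569) = (434 / 569).
Factor out 2: 434 = 2·217. Since 569 ≡ 1 (mod 8), (2 / 569) = +1. Now have (217 / 569).
217 ≡ 1 (mod 4), so quadratic reciprocity gives (217 / 569) = (569 / 217). Reduce: 569 ≡ 135 (mod 217). Now have (135 / 217).
217 ≡ 1 (mod 4), so quadratic reciprocity gives (135 / 217) = (217 / 135). Reduce: 217 ≡ 82 (mod 135). Now have (82 / 135).
Factor out 2: 82 = 2·41. Since 135 ≡ 7 (mod 8), (2 / 135) = +1. Now have (41 / 135).
41 ≡ 1 (mod 4), so quadratic reciprocity gives (41 / 135) = (135 / 41). Reduce: 135 ≡ 12 (mod 41). Now have (12 / 41).
Factor out 2: 12 = 2^2·3. Since 41 ≡ 1 (mod 8), (2 / 41) = +1, and (2 / 41)^2 = +1. Now have (3 / 41).
41 ≡ 1 (mod 4), so quadratic reciprocity gives (3 / 41) = (41 / 3). Reduce: 41 ≡ 2 (mod 3). Now have (2 / 3).
Factor out 2: 2 = 2. Since 3 ≡ 3 (mod 8), (2 / 3) = -1. Now have -(1 / 3).
(1 / 3) = 1. Collecting the sign factors: -1.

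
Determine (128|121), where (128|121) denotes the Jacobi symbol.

(128|121)
  = (7|121)    [128 ≡ 7 mod 121]
  = (121|7)    [QR: 121 ≡ 1 mod 4, sign kept]
  = (2|7)    [121 ≡ 2 mod 7]
  = (1|7)    [7 ≡ 7 mod 8 ⇒ (2|7) = +1]
  = 1    [(1|7) = 1]

1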